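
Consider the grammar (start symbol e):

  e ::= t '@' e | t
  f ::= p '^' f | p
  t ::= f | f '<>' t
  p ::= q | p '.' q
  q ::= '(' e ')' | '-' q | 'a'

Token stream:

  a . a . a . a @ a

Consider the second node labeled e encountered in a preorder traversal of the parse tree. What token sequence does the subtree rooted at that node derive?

a

[e [t [f [p [p [p [p [q a]] . [q a]] . [q a]] . [q a]]]] @ [e [t [f [p [q a]]]]]]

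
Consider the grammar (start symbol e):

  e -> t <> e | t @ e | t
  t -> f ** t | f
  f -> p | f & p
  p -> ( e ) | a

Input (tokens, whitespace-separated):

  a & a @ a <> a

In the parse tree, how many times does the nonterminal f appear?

4

[e [t [f [f [p a]] & [p a]]] @ [e [t [f [p a]]] <> [e [t [f [p a]]]]]]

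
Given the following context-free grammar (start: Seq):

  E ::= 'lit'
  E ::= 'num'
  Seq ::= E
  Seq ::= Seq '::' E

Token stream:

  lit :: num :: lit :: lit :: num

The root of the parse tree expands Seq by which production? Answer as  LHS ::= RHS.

[Seq [Seq [Seq [Seq [Seq [E lit]] :: [E num]] :: [E lit]] :: [E lit]] :: [E num]]

Seq ::= Seq '::' E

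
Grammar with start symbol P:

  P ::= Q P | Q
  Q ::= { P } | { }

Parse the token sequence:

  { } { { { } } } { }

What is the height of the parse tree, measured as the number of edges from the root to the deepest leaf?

[P [Q { }] [P [Q { [P [Q { [P [Q { }]] }]] }] [P [Q { }]]]]

7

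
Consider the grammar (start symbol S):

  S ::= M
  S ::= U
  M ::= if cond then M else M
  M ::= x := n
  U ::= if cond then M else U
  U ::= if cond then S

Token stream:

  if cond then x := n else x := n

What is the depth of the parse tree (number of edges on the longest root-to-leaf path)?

3

[S [M if cond then [M x := n] else [M x := n]]]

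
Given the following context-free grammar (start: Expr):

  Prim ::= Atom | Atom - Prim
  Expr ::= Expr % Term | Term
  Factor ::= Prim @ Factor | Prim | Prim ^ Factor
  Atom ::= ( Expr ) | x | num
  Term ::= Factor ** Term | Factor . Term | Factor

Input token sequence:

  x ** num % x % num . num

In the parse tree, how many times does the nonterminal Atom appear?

5

[Expr [Expr [Expr [Term [Factor [Prim [Atom x]]] ** [Term [Factor [Prim [Atom num]]]]]] % [Term [Factor [Prim [Atom x]]]]] % [Term [Factor [Prim [Atom num]]] . [Term [Factor [Prim [Atom num]]]]]]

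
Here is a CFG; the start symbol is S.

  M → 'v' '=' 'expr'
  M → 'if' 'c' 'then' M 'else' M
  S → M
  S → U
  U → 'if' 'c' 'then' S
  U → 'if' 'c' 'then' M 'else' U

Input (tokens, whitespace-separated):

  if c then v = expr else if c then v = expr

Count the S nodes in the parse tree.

2

[S [U if c then [M v = expr] else [U if c then [S [M v = expr]]]]]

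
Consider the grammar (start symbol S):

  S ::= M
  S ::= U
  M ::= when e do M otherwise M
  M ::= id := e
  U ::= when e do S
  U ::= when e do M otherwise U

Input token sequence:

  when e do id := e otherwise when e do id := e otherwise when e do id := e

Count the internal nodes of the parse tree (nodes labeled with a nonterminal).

8

[S [U when e do [M id := e] otherwise [U when e do [M id := e] otherwise [U when e do [S [M id := e]]]]]]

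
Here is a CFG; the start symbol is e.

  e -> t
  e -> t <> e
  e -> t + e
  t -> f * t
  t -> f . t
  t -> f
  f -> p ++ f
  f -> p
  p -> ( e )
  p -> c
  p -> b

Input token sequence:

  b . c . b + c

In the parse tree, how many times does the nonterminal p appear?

4

[e [t [f [p b]] . [t [f [p c]] . [t [f [p b]]]]] + [e [t [f [p c]]]]]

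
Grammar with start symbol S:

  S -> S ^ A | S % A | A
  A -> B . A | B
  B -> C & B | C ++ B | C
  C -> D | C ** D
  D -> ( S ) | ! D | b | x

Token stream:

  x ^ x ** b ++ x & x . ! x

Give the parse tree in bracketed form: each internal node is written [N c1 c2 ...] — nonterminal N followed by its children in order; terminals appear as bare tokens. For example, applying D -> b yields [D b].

[S [S [A [B [C [D x]]]]] ^ [A [B [C [C [D x]] ** [D b]] ++ [B [C [D x]] & [B [C [D x]]]]] . [A [B [C [D ! [D x]]]]]]]

S
S ^ A
A ^ A
B ^ A
C ^ A
D ^ A
x ^ A
x ^ B . A
x ^ C ++ B . A
x ^ C ** D ++ B . A
x ^ D ** D ++ B . A
x ^ x ** D ++ B . A
x ^ x ** b ++ B . A
x ^ x ** b ++ C & B . A
x ^ x ** b ++ D & B . A
x ^ x ** b ++ x & B . A
x ^ x ** b ++ x & C . A
x ^ x ** b ++ x & D . A
x ^ x ** b ++ x & x . A
x ^ x ** b ++ x & x . B
x ^ x ** b ++ x & x . C
x ^ x ** b ++ x & x . D
x ^ x ** b ++ x & x . ! D
x ^ x ** b ++ x & x . ! x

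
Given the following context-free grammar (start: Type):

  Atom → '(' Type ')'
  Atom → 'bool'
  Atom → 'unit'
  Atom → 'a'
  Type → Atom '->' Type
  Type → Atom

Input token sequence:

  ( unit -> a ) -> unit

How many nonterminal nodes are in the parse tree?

8

[Type [Atom ( [Type [Atom unit] -> [Type [Atom a]]] )] -> [Type [Atom unit]]]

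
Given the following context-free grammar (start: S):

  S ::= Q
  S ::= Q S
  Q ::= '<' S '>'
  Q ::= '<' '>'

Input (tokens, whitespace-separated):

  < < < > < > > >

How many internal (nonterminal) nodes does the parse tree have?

8

[S [Q < [S [Q < [S [Q < >] [S [Q < >]]] >]] >]]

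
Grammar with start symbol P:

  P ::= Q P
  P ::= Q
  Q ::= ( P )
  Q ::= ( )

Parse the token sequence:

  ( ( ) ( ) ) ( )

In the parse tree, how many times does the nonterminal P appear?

[P [Q ( [P [Q ( )] [P [Q ( )]]] )] [P [Q ( )]]]

4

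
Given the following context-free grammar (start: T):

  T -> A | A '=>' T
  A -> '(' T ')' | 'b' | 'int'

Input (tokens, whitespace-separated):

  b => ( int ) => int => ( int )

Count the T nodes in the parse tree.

[T [A b] => [T [A ( [T [A int]] )] => [T [A int] => [T [A ( [T [A int]] )]]]]]

6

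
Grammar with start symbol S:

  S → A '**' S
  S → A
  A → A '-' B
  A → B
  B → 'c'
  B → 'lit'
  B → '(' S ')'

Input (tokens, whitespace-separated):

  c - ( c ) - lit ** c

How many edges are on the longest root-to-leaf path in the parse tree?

7

[S [A [A [A [B c]] - [B ( [S [A [B c]]] )]] - [B lit]] ** [S [A [B c]]]]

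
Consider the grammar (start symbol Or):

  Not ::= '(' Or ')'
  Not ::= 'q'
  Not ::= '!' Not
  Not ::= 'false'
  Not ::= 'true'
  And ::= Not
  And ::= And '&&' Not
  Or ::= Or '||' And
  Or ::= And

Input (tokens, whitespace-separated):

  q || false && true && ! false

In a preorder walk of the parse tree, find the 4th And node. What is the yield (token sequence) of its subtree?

false

[Or [Or [And [Not q]]] || [And [And [And [Not false]] && [Not true]] && [Not ! [Not false]]]]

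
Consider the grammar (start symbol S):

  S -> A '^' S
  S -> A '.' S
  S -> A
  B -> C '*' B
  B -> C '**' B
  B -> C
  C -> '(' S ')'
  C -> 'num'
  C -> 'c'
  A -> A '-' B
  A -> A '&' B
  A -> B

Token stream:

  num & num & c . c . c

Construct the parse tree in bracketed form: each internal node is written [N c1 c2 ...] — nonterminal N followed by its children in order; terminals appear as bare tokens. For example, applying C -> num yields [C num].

[S [A [A [A [B [C num]]] & [B [C num]]] & [B [C c]]] . [S [A [B [C c]]] . [S [A [B [C c]]]]]]

S
A . S
A & B . S
A & B & B . S
B & B & B . S
C & B & B . S
num & B & B . S
num & C & B . S
num & num & B . S
num & num & C . S
num & num & c . S
num & num & c . A . S
num & num & c . B . S
num & num & c . C . S
num & num & c . c . S
num & num & c . c . A
num & num & c . c . B
num & num & c . c . C
num & num & c . c . c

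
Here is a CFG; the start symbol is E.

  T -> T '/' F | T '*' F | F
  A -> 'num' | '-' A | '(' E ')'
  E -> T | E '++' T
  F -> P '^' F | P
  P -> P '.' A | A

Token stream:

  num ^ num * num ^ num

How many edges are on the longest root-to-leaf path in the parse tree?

7

[E [T [T [F [P [A num]] ^ [F [P [A num]]]]] * [F [P [A num]] ^ [F [P [A num]]]]]]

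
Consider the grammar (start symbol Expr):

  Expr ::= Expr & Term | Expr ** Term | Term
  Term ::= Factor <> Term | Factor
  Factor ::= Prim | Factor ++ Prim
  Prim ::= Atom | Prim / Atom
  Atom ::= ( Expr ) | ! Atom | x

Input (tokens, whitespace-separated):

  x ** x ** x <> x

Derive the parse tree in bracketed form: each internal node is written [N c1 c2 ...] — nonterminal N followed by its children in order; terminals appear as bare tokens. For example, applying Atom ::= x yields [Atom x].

Expr
Expr ** Term
Expr ** Term ** Term
Term ** Term ** Term
Factor ** Term ** Term
Prim ** Term ** Term
Atom ** Term ** Term
x ** Term ** Term
x ** Factor ** Term
x ** Prim ** Term
x ** Atom ** Term
x ** x ** Term
x ** x ** Factor <> Term
x ** x ** Prim <> Term
x ** x ** Atom <> Term
x ** x ** x <> Term
x ** x ** x <> Factor
x ** x ** x <> Prim
x ** x ** x <> Atom
x ** x ** x <> x

[Expr [Expr [Expr [Term [Factor [Prim [Atom x]]]]] ** [Term [Factor [Prim [Atom x]]]]] ** [Term [Factor [Prim [Atom x]]] <> [Term [Factor [Prim [Atom x]]]]]]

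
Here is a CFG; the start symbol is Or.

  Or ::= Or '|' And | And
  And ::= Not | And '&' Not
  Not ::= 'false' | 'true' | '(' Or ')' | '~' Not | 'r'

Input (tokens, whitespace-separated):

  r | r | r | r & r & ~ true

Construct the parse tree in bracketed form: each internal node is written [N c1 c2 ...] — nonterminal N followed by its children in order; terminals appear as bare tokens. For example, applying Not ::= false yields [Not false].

[Or [Or [Or [Or [And [Not r]]] | [And [Not r]]] | [And [Not r]]] | [And [And [And [Not r]] & [Not r]] & [Not ~ [Not true]]]]

Or
Or | And
Or | And | And
Or | And | And | And
And | And | And | And
Not | And | And | And
r | And | And | And
r | Not | And | And
r | r | And | And
r | r | Not | And
r | r | r | And
r | r | r | And & Not
r | r | r | And & Not & Not
r | r | r | Not & Not & Not
r | r | r | r & Not & Not
r | r | r | r & r & Not
r | r | r | r & r & ~ Not
r | r | r | r & r & ~ true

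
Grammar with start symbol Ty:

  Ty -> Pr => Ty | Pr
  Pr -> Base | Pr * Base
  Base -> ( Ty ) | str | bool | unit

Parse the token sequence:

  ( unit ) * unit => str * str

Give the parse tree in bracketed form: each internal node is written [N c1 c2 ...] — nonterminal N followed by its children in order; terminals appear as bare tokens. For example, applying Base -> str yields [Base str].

[Ty [Pr [Pr [Base ( [Ty [Pr [Base unit]]] )]] * [Base unit]] => [Ty [Pr [Pr [Base str]] * [Base str]]]]

Ty
Pr => Ty
Pr * Base => Ty
Base * Base => Ty
( Ty ) * Base => Ty
( Pr ) * Base => Ty
( Base ) * Base => Ty
( unit ) * Base => Ty
( unit ) * unit => Ty
( unit ) * unit => Pr
( unit ) * unit => Pr * Base
( unit ) * unit => Base * Base
( unit ) * unit => str * Base
( unit ) * unit => str * str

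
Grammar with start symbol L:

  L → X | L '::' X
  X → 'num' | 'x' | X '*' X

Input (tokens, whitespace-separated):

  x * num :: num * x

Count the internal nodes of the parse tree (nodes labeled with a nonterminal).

8

[L [L [X [X x] * [X num]]] :: [X [X num] * [X x]]]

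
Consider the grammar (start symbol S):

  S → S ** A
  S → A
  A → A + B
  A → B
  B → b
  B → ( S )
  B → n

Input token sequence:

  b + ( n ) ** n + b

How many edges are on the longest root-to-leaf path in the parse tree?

[S [S [A [A [B b]] + [B ( [S [A [B n]]] )]]] ** [A [A [B n]] + [B b]]]

7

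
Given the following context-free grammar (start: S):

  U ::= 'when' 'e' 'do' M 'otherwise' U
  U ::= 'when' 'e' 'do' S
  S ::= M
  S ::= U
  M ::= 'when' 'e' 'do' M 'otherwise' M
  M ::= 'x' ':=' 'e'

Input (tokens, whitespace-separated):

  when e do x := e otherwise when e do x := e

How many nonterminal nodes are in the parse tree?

6

[S [U when e do [M x := e] otherwise [U when e do [S [M x := e]]]]]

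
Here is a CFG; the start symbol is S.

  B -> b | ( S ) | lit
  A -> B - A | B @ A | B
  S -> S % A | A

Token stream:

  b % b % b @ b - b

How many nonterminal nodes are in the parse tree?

[S [S [S [A [B b]]] % [A [B b]]] % [A [B b] @ [A [B b] - [A [B b]]]]]

13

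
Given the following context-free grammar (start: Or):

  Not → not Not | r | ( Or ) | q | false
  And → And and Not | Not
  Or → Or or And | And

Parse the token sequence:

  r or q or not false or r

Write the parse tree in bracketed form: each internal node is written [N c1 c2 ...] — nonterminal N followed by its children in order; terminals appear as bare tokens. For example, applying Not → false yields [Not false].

[Or [Or [Or [Or [And [Not r]]] or [And [Not q]]] or [And [Not not [Not false]]]] or [And [Not r]]]

Or
Or or And
Or or And or And
Or or And or And or And
And or And or And or And
Not or And or And or And
r or And or And or And
r or Not or And or And
r or q or And or And
r or q or Not or And
r or q or not Not or And
r or q or not false or And
r or q or not false or Not
r or q or not false or r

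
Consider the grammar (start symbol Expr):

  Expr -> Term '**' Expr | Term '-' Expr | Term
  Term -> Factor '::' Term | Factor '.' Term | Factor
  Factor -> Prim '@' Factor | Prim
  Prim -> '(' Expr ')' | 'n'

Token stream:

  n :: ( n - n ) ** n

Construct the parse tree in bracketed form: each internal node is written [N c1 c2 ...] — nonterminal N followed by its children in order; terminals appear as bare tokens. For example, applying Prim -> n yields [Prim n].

Expr
Term ** Expr
Factor :: Term ** Expr
Prim :: Term ** Expr
n :: Term ** Expr
n :: Factor ** Expr
n :: Prim ** Expr
n :: ( Expr ) ** Expr
n :: ( Term - Expr ) ** Expr
n :: ( Factor - Expr ) ** Expr
n :: ( Prim - Expr ) ** Expr
n :: ( n - Expr ) ** Expr
n :: ( n - Term ) ** Expr
n :: ( n - Factor ) ** Expr
n :: ( n - Prim ) ** Expr
n :: ( n - n ) ** Expr
n :: ( n - n ) ** Term
n :: ( n - n ) ** Factor
n :: ( n - n ) ** Prim
n :: ( n - n ) ** n

[Expr [Term [Factor [Prim n]] :: [Term [Factor [Prim ( [Expr [Term [Factor [Prim n]]] - [Expr [Term [Factor [Prim n]]]]] )]]]] ** [Expr [Term [Factor [Prim n]]]]]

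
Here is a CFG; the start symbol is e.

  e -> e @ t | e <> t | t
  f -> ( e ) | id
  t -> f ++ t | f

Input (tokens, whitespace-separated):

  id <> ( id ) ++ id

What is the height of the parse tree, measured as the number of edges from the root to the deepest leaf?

6

[e [e [t [f id]]] <> [t [f ( [e [t [f id]]] )] ++ [t [f id]]]]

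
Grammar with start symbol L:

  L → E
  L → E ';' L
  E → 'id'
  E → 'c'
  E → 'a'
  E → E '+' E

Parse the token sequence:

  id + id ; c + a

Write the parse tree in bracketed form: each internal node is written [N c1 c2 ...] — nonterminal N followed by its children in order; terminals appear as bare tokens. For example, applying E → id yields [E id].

[L [E [E id] + [E id]] ; [L [E [E c] + [E a]]]]

L
E ; L
E + E ; L
id + E ; L
id + id ; L
id + id ; E
id + id ; E + E
id + id ; c + E
id + id ; c + a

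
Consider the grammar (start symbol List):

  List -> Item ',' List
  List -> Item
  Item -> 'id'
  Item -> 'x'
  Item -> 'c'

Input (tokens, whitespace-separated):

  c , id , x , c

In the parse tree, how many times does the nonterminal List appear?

[List [Item c] , [List [Item id] , [List [Item x] , [List [Item c]]]]]

4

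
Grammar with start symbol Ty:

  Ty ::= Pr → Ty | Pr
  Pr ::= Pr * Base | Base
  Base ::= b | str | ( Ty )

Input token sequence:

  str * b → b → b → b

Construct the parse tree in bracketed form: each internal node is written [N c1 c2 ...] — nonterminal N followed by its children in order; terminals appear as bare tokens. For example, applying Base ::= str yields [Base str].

Ty
Pr → Ty
Pr * Base → Ty
Base * Base → Ty
str * Base → Ty
str * b → Ty
str * b → Pr → Ty
str * b → Base → Ty
str * b → b → Ty
str * b → b → Pr → Ty
str * b → b → Base → Ty
str * b → b → b → Ty
str * b → b → b → Pr
str * b → b → b → Base
str * b → b → b → b

[Ty [Pr [Pr [Base str]] * [Base b]] → [Ty [Pr [Base b]] → [Ty [Pr [Base b]] → [Ty [Pr [Base b]]]]]]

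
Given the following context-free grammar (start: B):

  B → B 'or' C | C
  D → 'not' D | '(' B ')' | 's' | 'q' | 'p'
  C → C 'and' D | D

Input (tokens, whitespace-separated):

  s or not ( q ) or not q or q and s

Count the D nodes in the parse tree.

[B [B [B [B [C [D s]]] or [C [D not [D ( [B [C [D q]]] )]]]] or [C [D not [D q]]]] or [C [C [D q]] and [D s]]]

8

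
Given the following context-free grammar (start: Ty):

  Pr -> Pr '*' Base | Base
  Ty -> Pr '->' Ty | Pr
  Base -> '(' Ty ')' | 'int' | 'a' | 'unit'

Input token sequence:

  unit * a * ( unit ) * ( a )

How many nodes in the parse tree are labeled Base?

6

[Ty [Pr [Pr [Pr [Pr [Base unit]] * [Base a]] * [Base ( [Ty [Pr [Base unit]]] )]] * [Base ( [Ty [Pr [Base a]]] )]]]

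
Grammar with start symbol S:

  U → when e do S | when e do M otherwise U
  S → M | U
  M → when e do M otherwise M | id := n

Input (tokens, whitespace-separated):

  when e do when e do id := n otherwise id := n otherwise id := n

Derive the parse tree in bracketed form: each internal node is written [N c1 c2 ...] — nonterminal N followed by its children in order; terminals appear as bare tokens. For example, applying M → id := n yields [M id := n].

[S [M when e do [M when e do [M id := n] otherwise [M id := n]] otherwise [M id := n]]]

S
M
when e do M otherwise M
when e do when e do M otherwise M otherwise M
when e do when e do id := n otherwise M otherwise M
when e do when e do id := n otherwise id := n otherwise M
when e do when e do id := n otherwise id := n otherwise id := n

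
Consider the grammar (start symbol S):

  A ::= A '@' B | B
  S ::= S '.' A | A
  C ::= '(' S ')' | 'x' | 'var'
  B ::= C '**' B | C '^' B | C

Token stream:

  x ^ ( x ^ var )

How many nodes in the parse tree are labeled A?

2

[S [A [B [C x] ^ [B [C ( [S [A [B [C x] ^ [B [C var]]]]] )]]]]]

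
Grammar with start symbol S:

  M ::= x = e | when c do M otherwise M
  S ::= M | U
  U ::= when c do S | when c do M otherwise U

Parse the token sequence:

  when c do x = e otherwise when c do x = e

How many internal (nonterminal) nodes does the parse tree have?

6

[S [U when c do [M x = e] otherwise [U when c do [S [M x = e]]]]]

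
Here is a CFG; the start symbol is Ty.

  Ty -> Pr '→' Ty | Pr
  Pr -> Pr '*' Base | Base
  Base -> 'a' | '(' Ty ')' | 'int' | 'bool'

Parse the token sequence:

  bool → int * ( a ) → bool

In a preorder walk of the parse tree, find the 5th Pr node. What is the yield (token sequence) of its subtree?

[Ty [Pr [Base bool]] → [Ty [Pr [Pr [Base int]] * [Base ( [Ty [Pr [Base a]]] )]] → [Ty [Pr [Base bool]]]]]

bool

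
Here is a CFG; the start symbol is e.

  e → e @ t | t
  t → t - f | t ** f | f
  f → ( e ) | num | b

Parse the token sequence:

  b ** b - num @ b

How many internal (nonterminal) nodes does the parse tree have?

[e [e [t [t [t [f b]] ** [f b]] - [f num]]] @ [t [f b]]]

10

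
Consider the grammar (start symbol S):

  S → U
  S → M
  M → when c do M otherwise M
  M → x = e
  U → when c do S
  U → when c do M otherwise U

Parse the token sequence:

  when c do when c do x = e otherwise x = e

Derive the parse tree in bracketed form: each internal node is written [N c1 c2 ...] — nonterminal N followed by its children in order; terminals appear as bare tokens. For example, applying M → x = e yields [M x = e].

S
U
when c do S
when c do M
when c do when c do M otherwise M
when c do when c do x = e otherwise M
when c do when c do x = e otherwise x = e

[S [U when c do [S [M when c do [M x = e] otherwise [M x = e]]]]]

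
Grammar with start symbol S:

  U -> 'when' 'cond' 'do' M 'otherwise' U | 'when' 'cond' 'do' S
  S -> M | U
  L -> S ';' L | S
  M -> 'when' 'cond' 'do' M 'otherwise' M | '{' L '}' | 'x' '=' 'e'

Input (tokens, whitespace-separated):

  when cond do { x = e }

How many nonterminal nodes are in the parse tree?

7

[S [U when cond do [S [M { [L [S [M x = e]]] }]]]]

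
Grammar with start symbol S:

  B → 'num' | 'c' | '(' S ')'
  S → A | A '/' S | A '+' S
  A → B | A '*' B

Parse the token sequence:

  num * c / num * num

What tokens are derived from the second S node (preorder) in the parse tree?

num * num

[S [A [A [B num]] * [B c]] / [S [A [A [B num]] * [B num]]]]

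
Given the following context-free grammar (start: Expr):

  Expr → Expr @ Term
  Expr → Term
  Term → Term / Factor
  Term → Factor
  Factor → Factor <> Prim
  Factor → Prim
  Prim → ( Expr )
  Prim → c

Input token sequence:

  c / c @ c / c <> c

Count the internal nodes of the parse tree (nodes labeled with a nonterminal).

[Expr [Expr [Term [Term [Factor [Prim c]]] / [Factor [Prim c]]]] @ [Term [Term [Factor [Prim c]]] / [Factor [Factor [Prim c]] <> [Prim c]]]]

16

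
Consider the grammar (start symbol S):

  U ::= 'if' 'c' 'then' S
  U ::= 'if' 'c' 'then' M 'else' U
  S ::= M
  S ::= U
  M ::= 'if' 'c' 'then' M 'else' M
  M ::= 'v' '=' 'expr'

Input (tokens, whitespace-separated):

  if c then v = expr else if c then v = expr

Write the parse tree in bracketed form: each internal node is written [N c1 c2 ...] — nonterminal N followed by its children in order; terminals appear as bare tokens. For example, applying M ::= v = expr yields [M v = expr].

[S [U if c then [M v = expr] else [U if c then [S [M v = expr]]]]]

S
U
if c then M else U
if c then v = expr else U
if c then v = expr else if c then S
if c then v = expr else if c then M
if c then v = expr else if c then v = expr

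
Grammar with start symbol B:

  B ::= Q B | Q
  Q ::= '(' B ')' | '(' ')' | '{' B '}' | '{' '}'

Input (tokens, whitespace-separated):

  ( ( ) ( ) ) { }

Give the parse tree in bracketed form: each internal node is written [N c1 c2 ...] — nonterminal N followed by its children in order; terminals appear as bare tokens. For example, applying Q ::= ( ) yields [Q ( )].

B
Q B
( B ) B
( Q B ) B
( ( ) B ) B
( ( ) Q ) B
( ( ) ( ) ) B
( ( ) ( ) ) Q
( ( ) ( ) ) { }

[B [Q ( [B [Q ( )] [B [Q ( )]]] )] [B [Q { }]]]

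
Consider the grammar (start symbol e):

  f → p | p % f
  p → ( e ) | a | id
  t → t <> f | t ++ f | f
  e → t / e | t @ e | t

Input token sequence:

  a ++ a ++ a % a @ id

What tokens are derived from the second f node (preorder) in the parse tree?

[e [t [t [t [f [p a]]] ++ [f [p a]]] ++ [f [p a] % [f [p a]]]] @ [e [t [f [p id]]]]]

a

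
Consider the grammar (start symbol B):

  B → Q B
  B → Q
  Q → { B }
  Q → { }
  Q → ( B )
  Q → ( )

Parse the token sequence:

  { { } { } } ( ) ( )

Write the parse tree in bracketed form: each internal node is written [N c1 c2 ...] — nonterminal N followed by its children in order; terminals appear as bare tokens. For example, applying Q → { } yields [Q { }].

[B [Q { [B [Q { }] [B [Q { }]]] }] [B [Q ( )] [B [Q ( )]]]]

B
Q B
{ B } B
{ Q B } B
{ { } B } B
{ { } Q } B
{ { } { } } B
{ { } { } } Q B
{ { } { } } ( ) B
{ { } { } } ( ) Q
{ { } { } } ( ) ( )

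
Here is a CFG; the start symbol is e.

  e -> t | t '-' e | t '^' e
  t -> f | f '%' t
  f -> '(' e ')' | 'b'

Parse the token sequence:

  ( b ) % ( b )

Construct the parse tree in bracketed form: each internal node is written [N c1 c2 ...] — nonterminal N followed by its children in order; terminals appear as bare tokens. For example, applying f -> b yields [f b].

e
t
f % t
( e ) % t
( t ) % t
( f ) % t
( b ) % t
( b ) % f
( b ) % ( e )
( b ) % ( t )
( b ) % ( f )
( b ) % ( b )

[e [t [f ( [e [t [f b]]] )] % [t [f ( [e [t [f b]]] )]]]]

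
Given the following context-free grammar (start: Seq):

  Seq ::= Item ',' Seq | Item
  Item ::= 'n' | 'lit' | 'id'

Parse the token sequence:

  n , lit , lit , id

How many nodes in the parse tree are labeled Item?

[Seq [Item n] , [Seq [Item lit] , [Seq [Item lit] , [Seq [Item id]]]]]

4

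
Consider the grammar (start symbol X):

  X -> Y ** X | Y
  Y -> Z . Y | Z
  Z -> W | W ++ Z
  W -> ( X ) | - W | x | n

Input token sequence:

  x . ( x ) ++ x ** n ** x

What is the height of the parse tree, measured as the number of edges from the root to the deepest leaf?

[X [Y [Z [W x]] . [Y [Z [W ( [X [Y [Z [W x]]]] )] ++ [Z [W x]]]]] ** [X [Y [Z [W n]]] ** [X [Y [Z [W x]]]]]]

9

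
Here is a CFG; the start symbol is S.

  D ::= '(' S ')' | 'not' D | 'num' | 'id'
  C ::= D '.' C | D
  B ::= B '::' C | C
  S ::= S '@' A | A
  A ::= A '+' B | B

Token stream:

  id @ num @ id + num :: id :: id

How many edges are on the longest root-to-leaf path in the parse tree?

7

[S [S [S [A [B [C [D id]]]]] @ [A [B [C [D num]]]]] @ [A [A [B [C [D id]]]] + [B [B [B [C [D num]]] :: [C [D id]]] :: [C [D id]]]]]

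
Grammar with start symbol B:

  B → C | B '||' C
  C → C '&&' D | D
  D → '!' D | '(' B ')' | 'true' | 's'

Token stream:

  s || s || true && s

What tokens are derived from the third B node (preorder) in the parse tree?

s

[B [B [B [C [D s]]] || [C [D s]]] || [C [C [D true]] && [D s]]]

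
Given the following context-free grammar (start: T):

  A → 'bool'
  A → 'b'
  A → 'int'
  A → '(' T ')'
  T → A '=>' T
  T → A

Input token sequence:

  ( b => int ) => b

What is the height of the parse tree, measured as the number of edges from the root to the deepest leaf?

5

[T [A ( [T [A b] => [T [A int]]] )] => [T [A b]]]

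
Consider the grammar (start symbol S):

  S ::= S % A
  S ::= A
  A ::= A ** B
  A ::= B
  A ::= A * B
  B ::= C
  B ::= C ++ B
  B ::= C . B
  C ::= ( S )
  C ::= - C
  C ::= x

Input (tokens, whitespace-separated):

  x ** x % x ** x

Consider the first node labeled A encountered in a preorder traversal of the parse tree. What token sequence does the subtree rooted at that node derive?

x ** x

[S [S [A [A [B [C x]]] ** [B [C x]]]] % [A [A [B [C x]]] ** [B [C x]]]]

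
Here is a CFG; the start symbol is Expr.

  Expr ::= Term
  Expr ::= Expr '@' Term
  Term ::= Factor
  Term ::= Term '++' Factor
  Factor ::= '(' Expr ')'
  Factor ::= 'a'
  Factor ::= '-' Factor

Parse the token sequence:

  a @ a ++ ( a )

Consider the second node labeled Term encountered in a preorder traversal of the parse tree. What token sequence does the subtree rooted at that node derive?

[Expr [Expr [Term [Factor a]]] @ [Term [Term [Factor a]] ++ [Factor ( [Expr [Term [Factor a]]] )]]]

a ++ ( a )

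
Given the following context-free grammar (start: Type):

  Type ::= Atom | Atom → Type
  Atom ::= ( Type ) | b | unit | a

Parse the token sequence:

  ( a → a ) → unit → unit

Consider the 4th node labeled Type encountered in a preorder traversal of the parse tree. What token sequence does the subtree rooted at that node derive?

[Type [Atom ( [Type [Atom a] → [Type [Atom a]]] )] → [Type [Atom unit] → [Type [Atom unit]]]]

unit → unit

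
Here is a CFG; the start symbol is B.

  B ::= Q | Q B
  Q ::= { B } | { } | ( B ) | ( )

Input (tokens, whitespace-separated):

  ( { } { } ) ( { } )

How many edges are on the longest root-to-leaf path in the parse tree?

5

[B [Q ( [B [Q { }] [B [Q { }]]] )] [B [Q ( [B [Q { }]] )]]]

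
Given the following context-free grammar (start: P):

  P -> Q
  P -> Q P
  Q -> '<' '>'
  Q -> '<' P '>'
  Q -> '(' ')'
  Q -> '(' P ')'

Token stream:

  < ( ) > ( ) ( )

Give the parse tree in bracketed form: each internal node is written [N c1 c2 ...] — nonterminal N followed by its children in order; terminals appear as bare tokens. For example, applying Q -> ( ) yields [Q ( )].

[P [Q < [P [Q ( )]] >] [P [Q ( )] [P [Q ( )]]]]

P
Q P
< P > P
< Q > P
< ( ) > P
< ( ) > Q P
< ( ) > ( ) P
< ( ) > ( ) Q
< ( ) > ( ) ( )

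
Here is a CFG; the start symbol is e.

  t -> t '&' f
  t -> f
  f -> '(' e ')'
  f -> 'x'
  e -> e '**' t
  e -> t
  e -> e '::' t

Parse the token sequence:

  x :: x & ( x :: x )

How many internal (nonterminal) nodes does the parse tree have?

14

[e [e [t [f x]]] :: [t [t [f x]] & [f ( [e [e [t [f x]]] :: [t [f x]]] )]]]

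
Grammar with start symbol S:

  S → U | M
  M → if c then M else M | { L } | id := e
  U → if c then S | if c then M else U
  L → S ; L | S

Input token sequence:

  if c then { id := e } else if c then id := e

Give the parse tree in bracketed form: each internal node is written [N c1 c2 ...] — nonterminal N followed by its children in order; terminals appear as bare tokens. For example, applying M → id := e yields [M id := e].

S
U
if c then M else U
if c then { L } else U
if c then { S } else U
if c then { M } else U
if c then { id := e } else U
if c then { id := e } else if c then S
if c then { id := e } else if c then M
if c then { id := e } else if c then id := e

[S [U if c then [M { [L [S [M id := e]]] }] else [U if c then [S [M id := e]]]]]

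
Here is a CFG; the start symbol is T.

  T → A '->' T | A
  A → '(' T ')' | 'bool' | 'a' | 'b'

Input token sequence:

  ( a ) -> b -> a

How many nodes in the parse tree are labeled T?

4

[T [A ( [T [A a]] )] -> [T [A b] -> [T [A a]]]]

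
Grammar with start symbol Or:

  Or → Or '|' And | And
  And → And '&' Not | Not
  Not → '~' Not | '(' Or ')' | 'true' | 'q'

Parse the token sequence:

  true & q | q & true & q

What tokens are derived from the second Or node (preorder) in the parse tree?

true & q

[Or [Or [And [And [Not true]] & [Not q]]] | [And [And [And [Not q]] & [Not true]] & [Not q]]]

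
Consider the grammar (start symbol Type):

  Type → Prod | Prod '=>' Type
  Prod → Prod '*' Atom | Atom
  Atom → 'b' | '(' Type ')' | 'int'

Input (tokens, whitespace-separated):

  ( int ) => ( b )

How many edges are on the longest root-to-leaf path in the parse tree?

7

[Type [Prod [Atom ( [Type [Prod [Atom int]]] )]] => [Type [Prod [Atom ( [Type [Prod [Atom b]]] )]]]]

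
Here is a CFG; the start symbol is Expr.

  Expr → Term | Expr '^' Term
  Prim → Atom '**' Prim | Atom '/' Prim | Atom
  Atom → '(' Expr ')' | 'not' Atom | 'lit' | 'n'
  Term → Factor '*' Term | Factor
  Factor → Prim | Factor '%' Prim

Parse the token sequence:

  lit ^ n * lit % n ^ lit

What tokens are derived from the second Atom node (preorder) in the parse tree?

[Expr [Expr [Expr [Term [Factor [Prim [Atom lit]]]]] ^ [Term [Factor [Prim [Atom n]]] * [Term [Factor [Factor [Prim [Atom lit]]] % [Prim [Atom n]]]]]] ^ [Term [Factor [Prim [Atom lit]]]]]

n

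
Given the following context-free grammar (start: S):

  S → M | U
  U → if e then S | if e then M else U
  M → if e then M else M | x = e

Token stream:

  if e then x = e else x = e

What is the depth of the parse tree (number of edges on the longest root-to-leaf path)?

3

[S [M if e then [M x = e] else [M x = e]]]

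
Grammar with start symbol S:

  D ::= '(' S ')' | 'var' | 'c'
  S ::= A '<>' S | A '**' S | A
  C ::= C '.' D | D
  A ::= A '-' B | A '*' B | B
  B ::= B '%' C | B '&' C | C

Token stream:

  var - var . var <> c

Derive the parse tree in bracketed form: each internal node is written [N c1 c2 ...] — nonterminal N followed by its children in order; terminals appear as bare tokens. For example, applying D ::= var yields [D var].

S
A <> S
A - B <> S
B - B <> S
C - B <> S
D - B <> S
var - B <> S
var - C <> S
var - C . D <> S
var - D . D <> S
var - var . D <> S
var - var . var <> S
var - var . var <> A
var - var . var <> B
var - var . var <> C
var - var . var <> D
var - var . var <> c

[S [A [A [B [C [D var]]]] - [B [C [C [D var]] . [D var]]]] <> [S [A [B [C [D c]]]]]]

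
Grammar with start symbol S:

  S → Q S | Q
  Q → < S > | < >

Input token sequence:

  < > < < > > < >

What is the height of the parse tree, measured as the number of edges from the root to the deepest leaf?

[S [Q < >] [S [Q < [S [Q < >]] >] [S [Q < >]]]]

5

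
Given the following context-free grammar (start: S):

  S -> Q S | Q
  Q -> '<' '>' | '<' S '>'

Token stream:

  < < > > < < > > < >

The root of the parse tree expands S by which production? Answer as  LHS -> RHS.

S -> Q S

[S [Q < [S [Q < >]] >] [S [Q < [S [Q < >]] >] [S [Q < >]]]]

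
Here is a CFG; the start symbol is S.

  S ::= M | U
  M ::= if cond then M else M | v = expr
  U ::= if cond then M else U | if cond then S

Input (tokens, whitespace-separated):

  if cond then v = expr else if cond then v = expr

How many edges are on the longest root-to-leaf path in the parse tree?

5

[S [U if cond then [M v = expr] else [U if cond then [S [M v = expr]]]]]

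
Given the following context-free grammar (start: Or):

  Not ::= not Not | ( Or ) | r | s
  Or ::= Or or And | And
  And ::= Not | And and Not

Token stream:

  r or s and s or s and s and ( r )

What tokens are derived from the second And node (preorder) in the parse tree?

[Or [Or [Or [And [Not r]]] or [And [And [Not s]] and [Not s]]] or [And [And [And [Not s]] and [Not s]] and [Not ( [Or [And [Not r]]] )]]]

s and s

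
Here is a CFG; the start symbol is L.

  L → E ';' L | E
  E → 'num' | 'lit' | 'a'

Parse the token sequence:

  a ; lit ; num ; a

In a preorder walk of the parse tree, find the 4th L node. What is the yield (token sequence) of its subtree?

a

[L [E a] ; [L [E lit] ; [L [E num] ; [L [E a]]]]]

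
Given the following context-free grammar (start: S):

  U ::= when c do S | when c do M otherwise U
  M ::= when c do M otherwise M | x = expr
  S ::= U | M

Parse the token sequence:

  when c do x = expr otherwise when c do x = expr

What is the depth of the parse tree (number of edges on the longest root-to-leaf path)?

[S [U when c do [M x = expr] otherwise [U when c do [S [M x = expr]]]]]

5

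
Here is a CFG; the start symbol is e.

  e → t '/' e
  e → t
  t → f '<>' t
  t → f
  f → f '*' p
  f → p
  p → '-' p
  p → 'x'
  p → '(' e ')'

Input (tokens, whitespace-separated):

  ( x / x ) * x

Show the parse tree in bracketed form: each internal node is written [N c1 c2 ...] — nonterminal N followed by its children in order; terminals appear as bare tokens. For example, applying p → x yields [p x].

[e [t [f [f [p ( [e [t [f [p x]]] / [e [t [f [p x]]]]] )]] * [p x]]]]

e
t
f
f * p
p * p
( e ) * p
( t / e ) * p
( f / e ) * p
( p / e ) * p
( x / e ) * p
( x / t ) * p
( x / f ) * p
( x / p ) * p
( x / x ) * p
( x / x ) * x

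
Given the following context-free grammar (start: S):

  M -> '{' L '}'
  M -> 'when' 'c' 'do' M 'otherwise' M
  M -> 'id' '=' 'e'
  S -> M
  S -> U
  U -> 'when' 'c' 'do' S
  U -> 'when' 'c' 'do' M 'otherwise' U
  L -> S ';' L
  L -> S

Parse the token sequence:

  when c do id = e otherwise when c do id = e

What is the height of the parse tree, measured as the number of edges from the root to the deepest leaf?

[S [U when c do [M id = e] otherwise [U when c do [S [M id = e]]]]]

5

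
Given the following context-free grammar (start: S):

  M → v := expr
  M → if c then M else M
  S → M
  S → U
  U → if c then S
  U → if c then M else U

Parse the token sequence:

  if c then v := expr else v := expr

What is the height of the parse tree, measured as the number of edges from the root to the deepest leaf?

3

[S [M if c then [M v := expr] else [M v := expr]]]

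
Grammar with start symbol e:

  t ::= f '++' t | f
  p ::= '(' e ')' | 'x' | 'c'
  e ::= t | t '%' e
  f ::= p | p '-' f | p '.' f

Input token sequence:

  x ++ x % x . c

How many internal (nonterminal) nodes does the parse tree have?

13

[e [t [f [p x]] ++ [t [f [p x]]]] % [e [t [f [p x] . [f [p c]]]]]]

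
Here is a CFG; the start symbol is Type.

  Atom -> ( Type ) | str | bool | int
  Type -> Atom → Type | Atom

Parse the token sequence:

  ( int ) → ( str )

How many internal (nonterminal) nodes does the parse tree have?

8

[Type [Atom ( [Type [Atom int]] )] → [Type [Atom ( [Type [Atom str]] )]]]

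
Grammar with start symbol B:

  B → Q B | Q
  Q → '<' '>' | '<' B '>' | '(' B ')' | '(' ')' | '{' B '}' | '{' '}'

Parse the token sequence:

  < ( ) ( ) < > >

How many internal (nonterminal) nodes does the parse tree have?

8

[B [Q < [B [Q ( )] [B [Q ( )] [B [Q < >]]]] >]]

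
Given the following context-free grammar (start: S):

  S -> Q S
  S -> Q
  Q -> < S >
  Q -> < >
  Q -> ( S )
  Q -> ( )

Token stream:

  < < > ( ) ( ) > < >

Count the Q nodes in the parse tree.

[S [Q < [S [Q < >] [S [Q ( )] [S [Q ( )]]]] >] [S [Q < >]]]

5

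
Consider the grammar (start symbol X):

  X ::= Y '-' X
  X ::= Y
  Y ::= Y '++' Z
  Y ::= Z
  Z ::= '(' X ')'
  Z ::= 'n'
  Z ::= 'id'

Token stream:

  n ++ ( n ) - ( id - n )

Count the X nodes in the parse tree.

5

[X [Y [Y [Z n]] ++ [Z ( [X [Y [Z n]]] )]] - [X [Y [Z ( [X [Y [Z id]] - [X [Y [Z n]]]] )]]]]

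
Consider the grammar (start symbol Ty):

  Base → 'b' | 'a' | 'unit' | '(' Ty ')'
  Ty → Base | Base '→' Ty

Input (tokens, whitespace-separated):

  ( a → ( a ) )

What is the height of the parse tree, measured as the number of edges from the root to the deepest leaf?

7

[Ty [Base ( [Ty [Base a] → [Ty [Base ( [Ty [Base a]] )]]] )]]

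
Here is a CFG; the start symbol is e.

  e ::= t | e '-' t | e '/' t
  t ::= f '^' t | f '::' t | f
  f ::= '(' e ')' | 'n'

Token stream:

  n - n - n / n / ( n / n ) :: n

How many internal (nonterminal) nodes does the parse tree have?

23

[e [e [e [e [e [t [f n]]] - [t [f n]]] - [t [f n]]] / [t [f n]]] / [t [f ( [e [e [t [f n]]] / [t [f n]]] )] :: [t [f n]]]]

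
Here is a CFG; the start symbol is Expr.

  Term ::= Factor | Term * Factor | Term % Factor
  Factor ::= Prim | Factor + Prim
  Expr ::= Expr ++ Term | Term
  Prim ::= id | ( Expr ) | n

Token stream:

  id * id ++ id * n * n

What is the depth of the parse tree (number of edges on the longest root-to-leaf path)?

[Expr [Expr [Term [Term [Factor [Prim id]]] * [Factor [Prim id]]]] ++ [Term [Term [Term [Factor [Prim id]]] * [Factor [Prim n]]] * [Factor [Prim n]]]]

6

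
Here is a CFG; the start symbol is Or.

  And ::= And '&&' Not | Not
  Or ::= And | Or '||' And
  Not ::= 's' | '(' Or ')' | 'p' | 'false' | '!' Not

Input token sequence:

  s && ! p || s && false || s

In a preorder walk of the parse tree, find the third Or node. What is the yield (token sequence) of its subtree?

s && ! p

[Or [Or [Or [And [And [Not s]] && [Not ! [Not p]]]] || [And [And [Not s]] && [Not false]]] || [And [Not s]]]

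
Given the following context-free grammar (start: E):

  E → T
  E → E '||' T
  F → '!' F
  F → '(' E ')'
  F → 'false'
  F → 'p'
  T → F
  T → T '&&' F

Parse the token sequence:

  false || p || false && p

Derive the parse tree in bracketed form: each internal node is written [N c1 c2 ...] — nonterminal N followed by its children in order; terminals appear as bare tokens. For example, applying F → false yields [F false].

[E [E [E [T [F false]]] || [T [F p]]] || [T [T [F false]] && [F p]]]

E
E || T
E || T || T
T || T || T
F || T || T
false || T || T
false || F || T
false || p || T
false || p || T && F
false || p || F && F
false || p || false && F
false || p || false && p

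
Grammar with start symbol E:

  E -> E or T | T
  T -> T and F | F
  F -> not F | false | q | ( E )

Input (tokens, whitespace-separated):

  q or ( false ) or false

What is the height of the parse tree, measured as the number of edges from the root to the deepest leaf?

[E [E [E [T [F q]]] or [T [F ( [E [T [F false]]] )]]] or [T [F false]]]

7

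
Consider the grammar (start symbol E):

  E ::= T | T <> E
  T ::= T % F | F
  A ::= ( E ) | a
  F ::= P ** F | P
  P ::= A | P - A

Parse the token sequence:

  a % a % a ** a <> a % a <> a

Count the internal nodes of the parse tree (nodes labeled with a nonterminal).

[E [T [T [T [F [P [A a]]]] % [F [P [A a]]]] % [F [P [A a]] ** [F [P [A a]]]]] <> [E [T [T [F [P [A a]]]] % [F [P [A a]]]] <> [E [T [F [P [A a]]]]]]]

30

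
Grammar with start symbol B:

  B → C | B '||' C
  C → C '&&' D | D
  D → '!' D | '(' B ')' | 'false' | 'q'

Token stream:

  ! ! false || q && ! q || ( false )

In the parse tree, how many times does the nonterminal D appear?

[B [B [B [C [D ! [D ! [D false]]]]] || [C [C [D q]] && [D ! [D q]]]] || [C [D ( [B [C [D false]]] )]]]

8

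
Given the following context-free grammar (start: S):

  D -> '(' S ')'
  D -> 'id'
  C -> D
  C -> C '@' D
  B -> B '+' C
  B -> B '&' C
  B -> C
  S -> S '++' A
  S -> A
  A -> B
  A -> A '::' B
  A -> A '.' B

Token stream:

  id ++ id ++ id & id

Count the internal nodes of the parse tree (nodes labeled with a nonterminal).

18

[S [S [S [A [B [C [D id]]]]] ++ [A [B [C [D id]]]]] ++ [A [B [B [C [D id]]] & [C [D id]]]]]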